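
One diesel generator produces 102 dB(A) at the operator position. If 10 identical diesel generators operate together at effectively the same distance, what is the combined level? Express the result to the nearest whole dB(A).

112 dB(A)

N identical incoherent sources raise the level by 10·log₁₀ N.
L_total = 102 + 10·log₁₀(10) = 102 + 10.000 = 112.00 dB(A).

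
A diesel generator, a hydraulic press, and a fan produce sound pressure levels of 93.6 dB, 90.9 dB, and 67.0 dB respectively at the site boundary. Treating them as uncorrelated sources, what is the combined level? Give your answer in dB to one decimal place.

95.5 dB

Incoherent sources combine by intensity addition: L_total = 10·log₁₀(Σ 10^(L_i/10)).
Σ 10^(L/10) = 10^(93.6/10) + 10^(90.9/10) + 10^(67.0/10) = 3.526e+09.
L_total = 10·log₁₀(3.526e+09) = 95.47 dB.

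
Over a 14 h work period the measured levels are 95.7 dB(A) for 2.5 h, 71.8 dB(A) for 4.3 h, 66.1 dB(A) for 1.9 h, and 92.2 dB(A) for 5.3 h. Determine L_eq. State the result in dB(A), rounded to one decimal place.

91.1 dB(A)

Weight each interval's intensity by its duration and average over T = 14 h:
Σ tᵢ·10^(Lᵢ/10) = 2.5·10^(95.7/10) + 4.3·10^(71.8/10) + 1.9·10^(66.1/10) + 5.3·10^(92.2/10) = 1.816e+10.
L_eq = 10·log₁₀(1.816e+10/14) = 91.13 dB(A).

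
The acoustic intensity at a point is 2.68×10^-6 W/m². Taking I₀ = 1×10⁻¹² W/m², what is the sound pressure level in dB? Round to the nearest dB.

64 dB

I/I₀ = 2.68×10^-6/10⁻¹² = 2.68×10^6, and L = 10·log₁₀(I/I₀).
L = 10·(0.4281 + 6) = 64.28 dB.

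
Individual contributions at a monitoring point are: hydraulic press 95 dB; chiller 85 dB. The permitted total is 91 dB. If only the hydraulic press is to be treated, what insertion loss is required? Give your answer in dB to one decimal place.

Fixed contribution from the other source: Σ 10^(L/10) = 10^(85/10) = 3.162e+08 (85.00 dB).
To meet 91 dB overall, the treated hydraulic press may contribute at most 10^(91/10) − 3.162e+08 = 9.427e+08, i.e. 89.74 dB.
Required insertion loss = 95 − 89.74 = 5.26 dB.

5.3 dB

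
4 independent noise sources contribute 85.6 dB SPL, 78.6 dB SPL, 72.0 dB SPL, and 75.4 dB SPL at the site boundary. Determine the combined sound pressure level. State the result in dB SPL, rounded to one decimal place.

86.9 dB SPL

For uncorrelated sources the intensities add, so convert each level to linear form, sum, and take 10·log₁₀ of the total.
Σ 10^(L/10) = 10^(85.6/10) + 10^(78.6/10) + 10^(72.0/10) + 10^(75.4/10) = 4.860e+08.
L_total = 10·log₁₀(4.860e+08) = 86.87 dB SPL.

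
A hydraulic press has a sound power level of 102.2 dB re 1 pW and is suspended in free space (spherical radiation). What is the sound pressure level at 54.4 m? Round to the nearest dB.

56 dB

Free-field spherical radiation: L_p = L_w − 10·log₁₀(4π·r²), r = 54.4 m.
4π·r² = 3.719e+04 m², 10·log₁₀ of that is 45.704 dB.
L_p = 102.2 − 45.704 = 56.50 dB.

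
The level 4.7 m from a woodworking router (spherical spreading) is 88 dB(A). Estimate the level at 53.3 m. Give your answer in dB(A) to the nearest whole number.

67 dB(A)

For a point source, L₂ = L₁ − 20·log₁₀(r₂/r₁).
L₂ = 88 − 20·log₁₀(53.3/4.7) = 88 − 21.093 = 66.91 dB(A).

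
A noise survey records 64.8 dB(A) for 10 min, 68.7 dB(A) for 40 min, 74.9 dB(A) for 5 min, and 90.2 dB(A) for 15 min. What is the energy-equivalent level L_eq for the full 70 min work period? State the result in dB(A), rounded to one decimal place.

L_eq = 10·log₁₀[(1/T)·Σ tᵢ·10^(Lᵢ/10)] with T = 70 min.
Σ tᵢ·10^(Lᵢ/10) = 10·10^(64.8/10) + 40·10^(68.7/10) + 5·10^(74.9/10) + 15·10^(90.2/10) = 1.619e+10.
L_eq = 10·log₁₀(1.619e+10/70) = 83.64 dB(A).

83.6 dB(A)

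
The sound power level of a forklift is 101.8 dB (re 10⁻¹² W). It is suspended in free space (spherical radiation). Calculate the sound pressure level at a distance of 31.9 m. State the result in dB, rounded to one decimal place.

Free-field spherical radiation: L_p = L_w − 10·log₁₀(4π·r²), r = 31.9 m.
4π·r² = 1.279e+04 m², 10·log₁₀ of that is 41.068 dB.
L_p = 101.8 − 41.068 = 60.73 dB.

60.7 dB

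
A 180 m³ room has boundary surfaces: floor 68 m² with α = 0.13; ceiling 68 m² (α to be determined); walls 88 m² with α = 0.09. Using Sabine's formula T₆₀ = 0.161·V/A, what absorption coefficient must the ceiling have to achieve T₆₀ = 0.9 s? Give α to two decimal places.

A = 0.161·V/T₆₀ = 0.161·180/0.9 = 32.20 m² sabins.
Absorption from the other surfaces = 68·0.13 + 88·0.09 = 16.76 m², so the ceiling must supply 15.44 m² over 68 m².
α = 15.44/68 = 0.227.

0.23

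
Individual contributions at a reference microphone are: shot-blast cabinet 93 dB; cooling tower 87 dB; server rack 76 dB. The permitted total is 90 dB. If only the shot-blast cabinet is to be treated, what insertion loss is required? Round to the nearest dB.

Fixed contribution from the other sources: Σ 10^(L/10) = 10^(87/10) + 10^(76/10) = 5.410e+08 (87.33 dB).
To meet 90 dB overall, the treated shot-blast cabinet may contribute at most 10^(90/10) − 5.410e+08 = 4.590e+08, i.e. 86.62 dB.
Required insertion loss = 93 − 86.62 = 6.38 dB.

6 dB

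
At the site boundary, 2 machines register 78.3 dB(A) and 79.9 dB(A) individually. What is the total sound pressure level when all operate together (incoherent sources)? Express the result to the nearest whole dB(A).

82 dB(A)

Incoherent sources combine by intensity addition: L_total = 10·log₁₀(Σ 10^(L_i/10)).
Σ 10^(L/10) = 10^(78.3/10) + 10^(79.9/10) = 1.653e+08.
L_total = 10·log₁₀(1.653e+08) = 82.18 dB(A).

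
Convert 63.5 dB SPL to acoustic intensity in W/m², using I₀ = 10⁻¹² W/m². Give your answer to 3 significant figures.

I/I₀ = 10^(63.5/10) = 2.239e+06, so I = 2.239e+06 × 10⁻¹² W/m².

2.24e-06 W/m²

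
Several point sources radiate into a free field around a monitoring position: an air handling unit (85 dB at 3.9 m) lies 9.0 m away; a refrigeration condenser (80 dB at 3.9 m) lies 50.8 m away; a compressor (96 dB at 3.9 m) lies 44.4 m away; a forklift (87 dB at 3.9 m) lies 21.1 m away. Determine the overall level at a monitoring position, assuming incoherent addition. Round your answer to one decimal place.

80.3 dB

First find each source's level at the receiver (point-source: −20·log₁₀(r/r_ref)), then combine on an intensity basis.
air handling unit: 85 − 20·log₁₀(9.0/3.9) = 85 − 7.26 = 77.74 dB.
refrigeration condenser: 80 − 20·log₁₀(50.8/3.9) = 80 − 22.30 = 57.70 dB.
compressor: 96 − 20·log₁₀(44.4/3.9) = 96 − 21.13 = 74.87 dB.
forklift: 87 − 20·log₁₀(21.1/3.9) = 87 − 14.66 = 72.34 dB.
Σ 10^(L/10) = 1.078e+08 → L_total = 10·log₁₀(1.078e+08) = 80.33 dB.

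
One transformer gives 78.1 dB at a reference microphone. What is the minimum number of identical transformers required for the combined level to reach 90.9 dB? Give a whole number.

20

N identical sources give L₁ + 10·log₁₀ N, so require 10·log₁₀ N ≥ 90.9 − 78.1 = 12.8 dB.
N ≥ 10^(12.8/10) = 19.055, so N = 20.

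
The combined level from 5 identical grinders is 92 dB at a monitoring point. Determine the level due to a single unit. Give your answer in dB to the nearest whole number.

For N identical incoherent sources L_total = L₁ + 10·log₁₀ N, so L₁ = 92 − 10·log₁₀(5) = 92 − 6.990.

85 dB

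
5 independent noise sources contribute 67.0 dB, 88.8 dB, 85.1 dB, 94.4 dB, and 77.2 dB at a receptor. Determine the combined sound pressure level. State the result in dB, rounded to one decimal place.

95.9 dB

Incoherent sources combine by intensity addition: L_total = 10·log₁₀(Σ 10^(L_i/10)).
Σ 10^(L/10) = 10^(67.0/10) + 10^(88.8/10) + 10^(85.1/10) + 10^(94.4/10) + 10^(77.2/10) = 3.894e+09.
L_total = 10·log₁₀(3.894e+09) = 95.90 dB.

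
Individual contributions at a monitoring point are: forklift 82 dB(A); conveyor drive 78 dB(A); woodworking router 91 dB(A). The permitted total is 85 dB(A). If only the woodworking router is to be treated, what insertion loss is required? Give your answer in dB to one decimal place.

11.2 dB

The untreated sources together contribute 10^(82/10) + 10^(78/10) = 2.216e+08, i.e. 83.46 dB(A).
To meet 85 dB(A) overall, the treated woodworking router may contribute at most 10^(85/10) − 2.216e+08 = 9.464e+07, i.e. 79.76 dB(A).
So the woodworking router must be reduced from 91 to 79.76 dB(A): IL = 11.24 dB.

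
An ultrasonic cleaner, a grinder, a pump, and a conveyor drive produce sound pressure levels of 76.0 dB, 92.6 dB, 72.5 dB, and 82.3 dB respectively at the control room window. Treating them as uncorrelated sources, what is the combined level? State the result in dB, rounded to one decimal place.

For uncorrelated sources the intensities add, so convert each level to linear form, sum, and take 10·log₁₀ of the total.
Σ 10^(L/10) = 10^(76.0/10) + 10^(92.6/10) + 10^(72.5/10) + 10^(82.3/10) = 2.047e+09.
L_total = 10·log₁₀(2.047e+09) = 93.11 dB.

93.1 dB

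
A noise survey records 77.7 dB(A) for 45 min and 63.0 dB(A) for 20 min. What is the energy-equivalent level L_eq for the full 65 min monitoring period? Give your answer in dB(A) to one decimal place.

76.2 dB(A)

Weight each interval's intensity by its duration and average over T = 65 min:
Σ tᵢ·10^(Lᵢ/10) = 45·10^(77.7/10) + 20·10^(63.0/10) = 2.690e+09.
L_eq = 10·log₁₀(2.690e+09/65) = 76.17 dB(A).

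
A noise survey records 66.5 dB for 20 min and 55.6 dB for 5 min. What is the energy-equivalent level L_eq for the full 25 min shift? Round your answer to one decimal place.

65.6 dB

Weight each interval's intensity by its duration and average over T = 25 min:
Σ tᵢ·10^(Lᵢ/10) = 20·10^(66.5/10) + 5·10^(55.6/10) = 9.115e+07.
L_eq = 10·log₁₀(9.115e+07/25) = 65.62 dB.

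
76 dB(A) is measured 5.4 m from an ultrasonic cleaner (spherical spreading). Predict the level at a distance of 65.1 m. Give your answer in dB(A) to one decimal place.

54.4 dB(A)

Spherical spreading from a point source gives a 20·log₁₀(r₂/r₁) drop.
L₂ = 76 − 20·log₁₀(65.1/5.4) = 76 − 21.624 = 54.38 dB(A).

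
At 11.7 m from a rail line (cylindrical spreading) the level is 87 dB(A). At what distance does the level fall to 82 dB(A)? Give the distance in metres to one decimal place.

37.0 m

The 5.0 dB drop corresponds to a distance ratio of 10^(5.0/10) for a line source.
r₂ = 11.7·10^((87−82)/10) = 11.7·10^(5.0/10) = 37.00 m.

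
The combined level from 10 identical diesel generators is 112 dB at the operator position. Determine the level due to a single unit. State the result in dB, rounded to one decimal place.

102.0 dB

10 equal contributions raise the level by 10·log₁₀ 10 = 10.000 dB, so each unit alone gives 112 − 10.000.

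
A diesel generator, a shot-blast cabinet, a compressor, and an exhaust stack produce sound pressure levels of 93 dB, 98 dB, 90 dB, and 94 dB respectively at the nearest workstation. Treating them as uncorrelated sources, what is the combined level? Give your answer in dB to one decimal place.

Incoherent sources combine by intensity addition: L_total = 10·log₁₀(Σ 10^(L_i/10)).
Σ 10^(L/10) = 10^(93/10) + 10^(98/10) + 10^(90/10) + 10^(94/10) = 1.182e+10.
L_total = 10·log₁₀(1.182e+10) = 100.72 dB.

100.7 dB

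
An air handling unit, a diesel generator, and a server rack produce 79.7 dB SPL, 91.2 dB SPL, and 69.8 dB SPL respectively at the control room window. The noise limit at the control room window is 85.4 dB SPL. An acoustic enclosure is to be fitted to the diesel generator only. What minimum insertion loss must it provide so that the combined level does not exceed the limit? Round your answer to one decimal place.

7.3 dB

Everything except the diesel generator sums to 10^(79.7/10) + 10^(69.8/10) = 1.029e+08 in linear terms, 80.12 dB SPL.
The limit corresponds to 10^(85.4/10) = 3.467e+08; subtracting the fixed part leaves 2.439e+08 for the diesel generator, i.e. 83.87 dB SPL.
Required insertion loss = 91.2 − 83.87 = 7.33 dB.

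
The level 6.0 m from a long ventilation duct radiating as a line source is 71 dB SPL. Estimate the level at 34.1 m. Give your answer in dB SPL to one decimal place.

63.5 dB SPL

Cylindrical spreading from a line source gives a 10·log₁₀(r₂/r₁) drop.
L₂ = 71 − 10·log₁₀(34.1/6.0) = 71 − 7.546 = 63.45 dB SPL.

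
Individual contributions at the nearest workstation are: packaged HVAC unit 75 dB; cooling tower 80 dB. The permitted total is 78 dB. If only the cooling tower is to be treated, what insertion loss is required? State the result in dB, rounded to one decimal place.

Fixed contribution from the other source: Σ 10^(L/10) = 10^(75/10) = 3.162e+07 (75.00 dB).
To meet 78 dB overall, the treated cooling tower may contribute at most 10^(78/10) − 3.162e+07 = 3.147e+07, i.e. 74.98 dB.
Required insertion loss = 80 − 74.98 = 5.02 dB.

5.0 dB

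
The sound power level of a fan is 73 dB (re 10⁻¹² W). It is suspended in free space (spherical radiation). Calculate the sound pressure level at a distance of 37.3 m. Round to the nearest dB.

31 dB

Free-field spherical radiation: L_p = L_w − 10·log₁₀(4π·r²), r = 37.3 m.
4π·r² = 1.748e+04 m², 10·log₁₀ of that is 42.426 dB.
L_p = 73 − 42.426 = 30.57 dB.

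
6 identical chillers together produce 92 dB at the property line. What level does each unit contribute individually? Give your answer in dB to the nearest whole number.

For N identical incoherent sources L_total = L₁ + 10·log₁₀ N, so L₁ = 92 − 10·log₁₀(6) = 92 − 7.782.

84 dB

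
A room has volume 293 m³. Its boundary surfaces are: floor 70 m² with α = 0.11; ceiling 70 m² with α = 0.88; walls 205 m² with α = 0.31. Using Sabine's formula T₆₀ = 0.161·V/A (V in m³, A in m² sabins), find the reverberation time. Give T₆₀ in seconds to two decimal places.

Summing Sᵢαᵢ: 70·0.11 + 70·0.88 + 205·0.31 = 132.85 m².
T₆₀ = 0.161·V/A = 0.161·293/132.85 = 0.355 s.

0.36 s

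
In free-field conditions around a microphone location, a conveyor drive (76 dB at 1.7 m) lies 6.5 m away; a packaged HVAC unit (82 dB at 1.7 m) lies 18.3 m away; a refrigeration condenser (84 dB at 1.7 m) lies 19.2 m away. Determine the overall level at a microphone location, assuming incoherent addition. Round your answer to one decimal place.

First find each source's level at the receiver (point-source: −20·log₁₀(r/r_ref)), then combine on an intensity basis.
conveyor drive: 76 − 20·log₁₀(6.5/1.7) = 76 − 11.65 = 64.35 dB.
packaged HVAC unit: 82 − 20·log₁₀(18.3/1.7) = 82 − 20.64 = 61.36 dB.
refrigeration condenser: 84 − 20·log₁₀(19.2/1.7) = 84 − 21.06 = 62.94 dB.
Σ 10^(L/10) = 6.060e+06 → L_total = 10·log₁₀(6.060e+06) = 67.82 dB.

67.8 dB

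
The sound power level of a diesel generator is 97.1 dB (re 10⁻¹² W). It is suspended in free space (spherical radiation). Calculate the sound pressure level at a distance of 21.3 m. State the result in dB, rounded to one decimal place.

59.5 dB

The power spreads over a sphere of area 4π·r², so L_p = L_w − 10·log₁₀(4π·r²).
4π·r² = 5701 m², 10·log₁₀ of that is 37.560 dB.
L_p = 97.1 − 37.560 = 59.54 dB.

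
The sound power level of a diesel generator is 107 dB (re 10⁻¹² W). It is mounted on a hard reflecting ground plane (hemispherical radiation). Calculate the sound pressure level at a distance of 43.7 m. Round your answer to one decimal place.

L_p = L_w − 10·log₁₀(2π·r²) with r = 43.7 m.
2π·r² = 1.2e+04 m², 10·log₁₀ of that is 40.791 dB.
L_p = 107 − 40.791 = 66.21 dB.

66.2 dB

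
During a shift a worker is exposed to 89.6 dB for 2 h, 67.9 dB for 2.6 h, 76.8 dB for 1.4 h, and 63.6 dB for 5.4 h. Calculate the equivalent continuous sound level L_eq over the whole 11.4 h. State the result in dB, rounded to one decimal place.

L_eq = 10·log₁₀[(1/T)·Σ tᵢ·10^(Lᵢ/10)] with T = 11.4 h.
Σ tᵢ·10^(Lᵢ/10) = 2·10^(89.6/10) + 2.6·10^(67.9/10) + 1.4·10^(76.8/10) + 5.4·10^(63.6/10) = 1.919e+09.
L_eq = 10·log₁₀(1.919e+09/11.4) = 82.26 dB.

82.3 dB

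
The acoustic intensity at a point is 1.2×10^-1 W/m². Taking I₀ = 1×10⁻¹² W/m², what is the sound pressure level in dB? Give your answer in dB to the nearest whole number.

Dividing by I₀ shifts the exponent by 12: I/I₀ = 1.2×10^11.
L = 10·(0.0792 + 11) = 110.79 dB.

111 dB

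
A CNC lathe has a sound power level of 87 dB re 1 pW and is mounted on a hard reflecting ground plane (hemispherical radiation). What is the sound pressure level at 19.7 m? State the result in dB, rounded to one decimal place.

53.1 dB

The power spreads over a hemisphere of area 2π·r², so L_p = L_w − 10·log₁₀(2π·r²).
2π·r² = 2438 m², 10·log₁₀ of that is 33.871 dB.
L_p = 87 − 33.871 = 53.13 dB.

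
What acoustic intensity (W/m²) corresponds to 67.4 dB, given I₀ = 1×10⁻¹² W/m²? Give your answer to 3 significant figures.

L = 10·log₁₀(I/I₀) ⇒ I = I₀·10^(L/10) = 10⁻¹² × 10^6.74.

5.50e-06 W/m²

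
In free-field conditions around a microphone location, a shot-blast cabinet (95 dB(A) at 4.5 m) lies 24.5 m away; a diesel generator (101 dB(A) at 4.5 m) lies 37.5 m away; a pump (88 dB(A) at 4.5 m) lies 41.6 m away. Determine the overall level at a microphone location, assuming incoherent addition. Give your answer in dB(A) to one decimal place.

Apply inverse-square spreading to bring every level to the receiver, then sum 10^(L/10).
shot-blast cabinet: 95 − 20·log₁₀(24.5/4.5) = 95 − 14.72 = 80.28 dB(A).
diesel generator: 101 − 20·log₁₀(37.5/4.5) = 101 − 18.42 = 82.58 dB(A).
pump: 88 − 20·log₁₀(41.6/4.5) = 88 − 19.32 = 68.68 dB(A).
Σ 10^(L/10) = 2.954e+08 → L_total = 10·log₁₀(2.954e+08) = 84.70 dB(A).

84.7 dB(A)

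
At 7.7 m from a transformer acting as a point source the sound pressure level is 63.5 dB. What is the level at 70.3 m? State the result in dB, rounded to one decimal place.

44.3 dB

Point-source attenuation: ΔL = 20·log₁₀(r₂/r₁) = 20·log₁₀(70.3/7.7) = 19.209 dB.
L₂ = 63.5 − 20·log₁₀(70.3/7.7) = 63.5 − 19.209 = 44.29 dB.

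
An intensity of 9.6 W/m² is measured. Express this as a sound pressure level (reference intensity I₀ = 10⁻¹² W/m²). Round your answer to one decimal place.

129.8 dB

Dividing by I₀ shifts the exponent by 12: I/I₀ = 9.6×10^12.
L = 10·(0.9823 + 12) = 129.82 dB.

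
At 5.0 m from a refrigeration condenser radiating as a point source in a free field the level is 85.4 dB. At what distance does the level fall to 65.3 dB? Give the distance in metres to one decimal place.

For a point source L₁ − L₂ = 20·log₁₀(r₂/r₁), so r₂ = r₁·10^((L₁−L₂)/20).
r₂ = 5.0·10^((85.4−65.3)/20) = 5.0·10^(20.1/20) = 50.58 m.

50.6 m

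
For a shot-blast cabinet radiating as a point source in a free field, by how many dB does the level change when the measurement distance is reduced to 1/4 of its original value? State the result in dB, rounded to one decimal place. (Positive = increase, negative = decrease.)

+12.0 dB

With spherical spreading the level changes by −20·log₁₀(r₂/r₁).
ΔL = −20·log₁₀(0.25) = +12.04 dB.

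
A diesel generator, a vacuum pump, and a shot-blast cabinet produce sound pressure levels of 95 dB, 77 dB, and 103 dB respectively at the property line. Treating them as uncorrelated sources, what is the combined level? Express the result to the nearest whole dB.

104 dB

Incoherent sources combine by intensity addition: L_total = 10·log₁₀(Σ 10^(L_i/10)).
Σ 10^(L/10) = 10^(95/10) + 10^(77/10) + 10^(103/10) = 2.317e+10.
L_total = 10·log₁₀(2.317e+10) = 103.65 dB.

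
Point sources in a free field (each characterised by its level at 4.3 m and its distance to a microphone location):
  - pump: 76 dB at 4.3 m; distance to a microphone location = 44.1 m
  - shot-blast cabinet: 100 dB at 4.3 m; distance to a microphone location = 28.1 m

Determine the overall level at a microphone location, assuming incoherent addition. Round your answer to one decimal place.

83.7 dB

Apply inverse-square spreading to bring every level to the receiver, then sum 10^(L/10).
pump: 76 − 20·log₁₀(44.1/4.3) = 76 − 20.22 = 55.78 dB.
shot-blast cabinet: 100 − 20·log₁₀(28.1/4.3) = 100 − 16.30 = 83.70 dB.
Σ 10^(L/10) = 2.345e+08 → L_total = 10·log₁₀(2.345e+08) = 83.70 dB.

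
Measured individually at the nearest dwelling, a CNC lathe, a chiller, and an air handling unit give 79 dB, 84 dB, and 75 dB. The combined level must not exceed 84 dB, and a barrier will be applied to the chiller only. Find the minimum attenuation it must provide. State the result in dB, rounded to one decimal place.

The untreated sources together contribute 10^(79/10) + 10^(75/10) = 1.111e+08, i.e. 80.46 dB.
The limit corresponds to 10^(84/10) = 2.512e+08; subtracting the fixed part leaves 1.401e+08 for the chiller, i.e. 81.47 dB.
Required insertion loss = 84 − 81.47 = 2.53 dB.

2.5 dB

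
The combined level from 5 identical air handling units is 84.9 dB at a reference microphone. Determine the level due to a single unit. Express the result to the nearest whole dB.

78 dB

For N identical incoherent sources L_total = L₁ + 10·log₁₀ N, so L₁ = 84.9 − 10·log₁₀(5) = 84.9 − 6.990.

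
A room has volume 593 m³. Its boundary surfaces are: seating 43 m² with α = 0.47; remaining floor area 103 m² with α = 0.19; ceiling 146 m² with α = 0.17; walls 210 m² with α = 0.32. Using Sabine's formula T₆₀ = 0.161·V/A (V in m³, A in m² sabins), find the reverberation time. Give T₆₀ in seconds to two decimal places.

0.72 s

Total absorption A = 43·0.47 + 103·0.19 + 146·0.17 + 210·0.32 = 131.80 m² sabins.
T₆₀ = 0.161 × 593 / 131.80 = 0.724 s.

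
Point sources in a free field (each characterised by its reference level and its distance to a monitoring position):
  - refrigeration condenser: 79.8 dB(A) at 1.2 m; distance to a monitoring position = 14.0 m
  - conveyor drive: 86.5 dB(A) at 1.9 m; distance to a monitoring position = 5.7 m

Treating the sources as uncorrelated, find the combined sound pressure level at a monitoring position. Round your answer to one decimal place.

77.0 dB(A)

First find each source's level at the receiver (point-source: −20·log₁₀(r/r_ref)), then combine on an intensity basis.
refrigeration condenser: 79.8 − 20·log₁₀(14.0/1.2) = 79.8 − 21.34 = 58.46 dB(A).
conveyor drive: 86.5 − 20·log₁₀(5.7/1.9) = 86.5 − 9.54 = 76.96 dB(A).
Σ 10^(L/10) = 5.033e+07 → L_total = 10·log₁₀(5.033e+07) = 77.02 dB(A).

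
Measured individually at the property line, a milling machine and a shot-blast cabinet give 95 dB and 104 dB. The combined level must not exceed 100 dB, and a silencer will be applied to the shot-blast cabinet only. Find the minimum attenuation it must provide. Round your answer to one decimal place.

Fixed contribution from the other source: Σ 10^(L/10) = 10^(95/10) = 3.162e+09 (95.00 dB).
To meet 100 dB overall, the treated shot-blast cabinet may contribute at most 10^(100/10) − 3.162e+09 = 6.838e+09, i.e. 98.35 dB.
So the shot-blast cabinet must be reduced from 104 to 98.35 dB: IL = 5.65 dB.

5.7 dB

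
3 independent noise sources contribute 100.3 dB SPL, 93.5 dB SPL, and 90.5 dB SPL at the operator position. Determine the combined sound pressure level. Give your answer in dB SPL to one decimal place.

For uncorrelated sources the intensities add, so convert each level to linear form, sum, and take 10·log₁₀ of the total.
Σ 10^(L/10) = 10^(100.3/10) + 10^(93.5/10) + 10^(90.5/10) = 1.408e+10.
L_total = 10·log₁₀(1.408e+10) = 101.48 dB SPL.

101.5 dB SPL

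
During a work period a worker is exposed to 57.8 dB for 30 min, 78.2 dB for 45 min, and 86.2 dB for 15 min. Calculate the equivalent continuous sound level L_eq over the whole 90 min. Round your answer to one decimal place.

80.1 dB

L_eq = 10·log₁₀[(1/T)·Σ tᵢ·10^(Lᵢ/10)] with T = 90 min.
Σ tᵢ·10^(Lᵢ/10) = 30·10^(57.8/10) + 45·10^(78.2/10) + 15·10^(86.2/10) = 9.244e+09.
L_eq = 10·log₁₀(9.244e+09/90) = 80.12 dB.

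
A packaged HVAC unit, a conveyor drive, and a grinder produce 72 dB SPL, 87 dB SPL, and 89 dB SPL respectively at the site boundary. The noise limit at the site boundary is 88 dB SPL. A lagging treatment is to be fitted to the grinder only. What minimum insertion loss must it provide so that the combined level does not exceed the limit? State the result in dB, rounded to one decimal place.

The untreated sources together contribute 10^(72/10) + 10^(87/10) = 5.170e+08, i.e. 87.14 dB SPL.
To meet 88 dB SPL overall, the treated grinder may contribute at most 10^(88/10) − 5.170e+08 = 1.139e+08, i.e. 80.57 dB SPL.
So the grinder must be reduced from 89 to 80.57 dB SPL: IL = 8.43 dB.

8.4 dB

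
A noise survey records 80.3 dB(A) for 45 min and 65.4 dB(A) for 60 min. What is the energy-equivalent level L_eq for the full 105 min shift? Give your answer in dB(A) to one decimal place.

The energy average is taken in the linear domain: L_eq = 10·log₁₀[(Σ tᵢ·10^(Lᵢ/10))/T], T = 105 min.
Σ tᵢ·10^(Lᵢ/10) = 45·10^(80.3/10) + 60·10^(65.4/10) = 5.030e+09.
L_eq = 10·log₁₀(5.030e+09/105) = 76.80 dB(A).

76.8 dB(A)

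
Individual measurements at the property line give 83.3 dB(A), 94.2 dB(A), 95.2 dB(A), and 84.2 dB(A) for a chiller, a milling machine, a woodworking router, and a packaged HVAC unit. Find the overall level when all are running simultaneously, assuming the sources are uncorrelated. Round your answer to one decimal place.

Incoherent sources combine by intensity addition: L_total = 10·log₁₀(Σ 10^(L_i/10)).
Σ 10^(L/10) = 10^(83.3/10) + 10^(94.2/10) + 10^(95.2/10) + 10^(84.2/10) = 6.418e+09.
L_total = 10·log₁₀(6.418e+09) = 98.07 dB(A).

98.1 dB(A)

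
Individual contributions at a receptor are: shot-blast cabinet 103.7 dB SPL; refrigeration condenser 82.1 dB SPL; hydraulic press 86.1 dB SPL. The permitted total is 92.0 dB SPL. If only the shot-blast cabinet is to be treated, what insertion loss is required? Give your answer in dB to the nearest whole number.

14 dB

Everything except the shot-blast cabinet sums to 10^(82.1/10) + 10^(86.1/10) = 5.696e+08 in linear terms, 87.56 dB SPL.
To meet 92.0 dB SPL overall, the treated shot-blast cabinet may contribute at most 10^(92.0/10) − 5.696e+08 = 1.015e+09, i.e. 90.07 dB SPL.
Required insertion loss = 103.7 − 90.07 = 13.63 dB.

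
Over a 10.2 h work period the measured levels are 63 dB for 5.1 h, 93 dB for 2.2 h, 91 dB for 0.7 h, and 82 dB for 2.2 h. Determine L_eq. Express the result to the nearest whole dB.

87 dB

Weight each interval's intensity by its duration and average over T = 10.2 h:
Σ tᵢ·10^(Lᵢ/10) = 5.1·10^(63/10) + 2.2·10^(93/10) + 0.7·10^(91/10) + 2.2·10^(82/10) = 5.630e+09.
L_eq = 10·log₁₀(5.630e+09/10.2) = 87.42 dB.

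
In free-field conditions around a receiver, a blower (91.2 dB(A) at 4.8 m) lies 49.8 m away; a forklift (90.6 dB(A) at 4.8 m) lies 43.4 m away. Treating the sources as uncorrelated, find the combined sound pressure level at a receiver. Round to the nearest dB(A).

Apply inverse-square spreading to bring every level to the receiver, then sum 10^(L/10).
blower: 91.2 − 20·log₁₀(49.8/4.8) = 91.2 − 20.32 = 70.88 dB(A).
forklift: 90.6 − 20·log₁₀(43.4/4.8) = 90.6 − 19.12 = 71.48 dB(A).
Σ 10^(L/10) = 2.629e+07 → L_total = 10·log₁₀(2.629e+07) = 74.20 dB(A).

74 dB(A)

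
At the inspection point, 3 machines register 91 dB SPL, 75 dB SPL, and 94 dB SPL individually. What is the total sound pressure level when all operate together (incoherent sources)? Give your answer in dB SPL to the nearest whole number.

96 dB SPL

Incoherent sources combine by intensity addition: L_total = 10·log₁₀(Σ 10^(L_i/10)).
Σ 10^(L/10) = 10^(91/10) + 10^(75/10) + 10^(94/10) = 3.802e+09.
L_total = 10·log₁₀(3.802e+09) = 95.80 dB SPL.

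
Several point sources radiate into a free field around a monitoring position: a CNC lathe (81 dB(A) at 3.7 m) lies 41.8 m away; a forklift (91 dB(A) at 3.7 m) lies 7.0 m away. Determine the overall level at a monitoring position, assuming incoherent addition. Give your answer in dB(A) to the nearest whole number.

Propagate each source to the receiver with L = L_ref − 20·log₁₀(r/r_ref), then add intensities.
CNC lathe: 81 − 20·log₁₀(41.8/3.7) = 81 − 21.06 = 59.94 dB(A).
forklift: 91 − 20·log₁₀(7.0/3.7) = 91 − 5.54 = 85.46 dB(A).
Σ 10^(L/10) = 3.527e+08 → L_total = 10·log₁₀(3.527e+08) = 85.47 dB(A).

85 dB(A)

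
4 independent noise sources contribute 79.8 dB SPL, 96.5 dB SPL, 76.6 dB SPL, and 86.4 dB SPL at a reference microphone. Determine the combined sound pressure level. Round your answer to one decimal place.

97.0 dB SPL

Incoherent sources combine by intensity addition: L_total = 10·log₁₀(Σ 10^(L_i/10)).
Σ 10^(L/10) = 10^(79.8/10) + 10^(96.5/10) + 10^(76.6/10) + 10^(86.4/10) = 5.045e+09.
L_total = 10·log₁₀(5.045e+09) = 97.03 dB SPL.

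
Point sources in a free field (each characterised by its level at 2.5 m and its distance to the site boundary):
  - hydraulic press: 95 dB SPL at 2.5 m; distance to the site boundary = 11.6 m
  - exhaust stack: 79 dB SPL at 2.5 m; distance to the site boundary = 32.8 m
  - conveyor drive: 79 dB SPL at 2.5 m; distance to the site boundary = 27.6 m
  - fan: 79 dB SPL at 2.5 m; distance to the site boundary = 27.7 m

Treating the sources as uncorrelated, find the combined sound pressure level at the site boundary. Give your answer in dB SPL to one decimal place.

81.7 dB SPL

Apply inverse-square spreading to bring every level to the receiver, then sum 10^(L/10).
hydraulic press: 95 − 20·log₁₀(11.6/2.5) = 95 − 13.33 = 81.67 dB SPL.
exhaust stack: 79 − 20·log₁₀(32.8/2.5) = 79 − 22.36 = 56.64 dB SPL.
conveyor drive: 79 − 20·log₁₀(27.6/2.5) = 79 − 20.86 = 58.14 dB SPL.
fan: 79 − 20·log₁₀(27.7/2.5) = 79 − 20.89 = 58.11 dB SPL.
Σ 10^(L/10) = 1.486e+08 → L_total = 10·log₁₀(1.486e+08) = 81.72 dB SPL.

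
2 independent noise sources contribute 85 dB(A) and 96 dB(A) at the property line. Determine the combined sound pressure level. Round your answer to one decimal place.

96.3 dB(A)

For uncorrelated sources the intensities add, so convert each level to linear form, sum, and take 10·log₁₀ of the total.
Σ 10^(L/10) = 10^(85/10) + 10^(96/10) = 4.297e+09.
L_total = 10·log₁₀(4.297e+09) = 96.33 dB(A).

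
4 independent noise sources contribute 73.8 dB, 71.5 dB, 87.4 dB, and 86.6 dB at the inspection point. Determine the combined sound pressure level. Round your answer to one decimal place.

Incoherent sources combine by intensity addition: L_total = 10·log₁₀(Σ 10^(L_i/10)).
Σ 10^(L/10) = 10^(73.8/10) + 10^(71.5/10) + 10^(87.4/10) + 10^(86.6/10) = 1.045e+09.
L_total = 10·log₁₀(1.045e+09) = 90.19 dB.

90.2 dB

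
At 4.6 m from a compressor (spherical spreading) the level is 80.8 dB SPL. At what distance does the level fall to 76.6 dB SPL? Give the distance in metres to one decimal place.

For a point source L₁ − L₂ = 20·log₁₀(r₂/r₁), so r₂ = r₁·10^((L₁−L₂)/20).
r₂ = 4.6·10^((80.8−76.6)/20) = 4.6·10^(4.2/20) = 7.46 m.

7.5 m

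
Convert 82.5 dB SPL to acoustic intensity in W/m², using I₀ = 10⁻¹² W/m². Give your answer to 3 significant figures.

L = 10·log₁₀(I/I₀) ⇒ I = I₀·10^(L/10) = 10⁻¹² × 10^8.25.

0.000178 W/m²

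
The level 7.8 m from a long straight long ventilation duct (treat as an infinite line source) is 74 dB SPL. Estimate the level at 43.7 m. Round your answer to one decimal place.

Line-source attenuation: ΔL = 10·log₁₀(r₂/r₁) = 10·log₁₀(43.7/7.8) = 7.484 dB.
L₂ = 74 − 10·log₁₀(43.7/7.8) = 74 − 7.484 = 66.52 dB SPL.

66.5 dB SPL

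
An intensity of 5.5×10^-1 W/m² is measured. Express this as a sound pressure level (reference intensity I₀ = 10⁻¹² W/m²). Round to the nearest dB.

L = 10·log₁₀(I/I₀) = 10·log₁₀(5.5×10^-1/10⁻¹²) = 10·log₁₀(5.5×10^11).
L = 10·(0.7404 + 11) = 117.40 dB.

117 dB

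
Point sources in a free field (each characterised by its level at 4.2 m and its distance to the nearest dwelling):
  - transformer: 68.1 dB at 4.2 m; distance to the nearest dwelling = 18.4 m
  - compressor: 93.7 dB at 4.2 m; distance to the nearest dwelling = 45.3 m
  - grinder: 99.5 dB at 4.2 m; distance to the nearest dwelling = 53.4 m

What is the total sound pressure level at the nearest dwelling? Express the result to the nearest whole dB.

79 dB

First find each source's level at the receiver (point-source: −20·log₁₀(r/r_ref)), then combine on an intensity basis.
transformer: 68.1 − 20·log₁₀(18.4/4.2) = 68.1 − 12.83 = 55.27 dB.
compressor: 93.7 − 20·log₁₀(45.3/4.2) = 93.7 − 20.66 = 73.04 dB.
grinder: 99.5 − 20·log₁₀(53.4/4.2) = 99.5 − 22.09 = 77.41 dB.
Σ 10^(L/10) = 7.562e+07 → L_total = 10·log₁₀(7.562e+07) = 78.79 dB.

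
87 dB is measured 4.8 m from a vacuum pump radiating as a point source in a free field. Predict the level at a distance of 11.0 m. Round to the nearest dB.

For a point source, L₂ = L₁ − 20·log₁₀(r₂/r₁).
L₂ = 87 − 20·log₁₀(11.0/4.8) = 87 − 7.203 = 79.80 dB.

80 dB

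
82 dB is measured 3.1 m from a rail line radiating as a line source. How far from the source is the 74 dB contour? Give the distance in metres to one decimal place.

For a line source L₁ − L₂ = 10·log₁₀(r₂/r₁), so r₂ = r₁·10^((L₁−L₂)/10).
r₂ = 3.1·10^((82−74)/10) = 3.1·10^(8.0/10) = 19.56 m.

19.6 m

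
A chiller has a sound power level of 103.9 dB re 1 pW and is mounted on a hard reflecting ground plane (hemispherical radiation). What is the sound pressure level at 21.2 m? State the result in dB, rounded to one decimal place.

69.4 dB

The power spreads over a hemisphere of area 2π·r², so L_p = L_w − 10·log₁₀(2π·r²).
2π·r² = 2824 m², 10·log₁₀ of that is 34.509 dB.
L_p = 103.9 − 34.509 = 69.39 dB.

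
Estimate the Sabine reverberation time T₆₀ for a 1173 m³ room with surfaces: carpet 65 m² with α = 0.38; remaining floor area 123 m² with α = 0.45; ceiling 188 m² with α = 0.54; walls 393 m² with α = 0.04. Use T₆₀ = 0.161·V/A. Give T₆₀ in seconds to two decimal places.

Summing Sᵢαᵢ: 65·0.38 + 123·0.45 + 188·0.54 + 393·0.04 = 197.29 m².
T₆₀ = 0.161 × 1173 / 197.29 = 0.957 s.

0.96 s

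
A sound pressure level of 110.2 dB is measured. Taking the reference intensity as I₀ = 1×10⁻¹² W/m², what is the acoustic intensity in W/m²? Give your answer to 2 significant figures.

L = 10·log₁₀(I/I₀) ⇒ I = I₀·10^(L/10) = 10⁻¹² × 10^11.02.

0.10 W/m²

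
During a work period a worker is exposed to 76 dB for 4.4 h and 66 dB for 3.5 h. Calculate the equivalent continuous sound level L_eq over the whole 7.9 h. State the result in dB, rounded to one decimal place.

73.8 dB

The energy average is taken in the linear domain: L_eq = 10·log₁₀[(Σ tᵢ·10^(Lᵢ/10))/T], T = 7.9 h.
Σ tᵢ·10^(Lᵢ/10) = 4.4·10^(76/10) + 3.5·10^(66/10) = 1.891e+08.
L_eq = 10·log₁₀(1.891e+08/7.9) = 73.79 dB.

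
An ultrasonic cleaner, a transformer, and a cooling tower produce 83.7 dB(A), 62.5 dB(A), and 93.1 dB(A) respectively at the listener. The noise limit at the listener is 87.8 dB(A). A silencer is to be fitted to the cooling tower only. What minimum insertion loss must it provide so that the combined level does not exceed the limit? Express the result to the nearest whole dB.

Fixed contribution from the other sources: Σ 10^(L/10) = 10^(83.7/10) + 10^(62.5/10) = 2.362e+08 (83.73 dB(A)).
To meet 87.8 dB(A) overall, the treated cooling tower may contribute at most 10^(87.8/10) − 2.362e+08 = 3.664e+08, i.e. 85.64 dB(A).
So the cooling tower must be reduced from 93.1 to 85.64 dB(A): IL = 7.46 dB.

7 dB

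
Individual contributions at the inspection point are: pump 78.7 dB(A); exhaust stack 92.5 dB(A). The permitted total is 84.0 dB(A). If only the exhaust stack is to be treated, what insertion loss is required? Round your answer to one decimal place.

10.0 dB

Everything except the exhaust stack sums to 10^(78.7/10) = 7.413e+07 in linear terms, 78.70 dB(A).
The limit corresponds to 10^(84.0/10) = 2.512e+08; subtracting the fixed part leaves 1.771e+08 for the exhaust stack, i.e. 82.48 dB(A).
So the exhaust stack must be reduced from 92.5 to 82.48 dB(A): IL = 10.02 dB.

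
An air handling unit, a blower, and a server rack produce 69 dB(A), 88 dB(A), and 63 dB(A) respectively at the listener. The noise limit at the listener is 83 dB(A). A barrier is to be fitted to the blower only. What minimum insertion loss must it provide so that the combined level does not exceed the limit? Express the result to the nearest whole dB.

Fixed contribution from the other sources: Σ 10^(L/10) = 10^(69/10) + 10^(63/10) = 9.939e+06 (69.97 dB(A)).
The limit corresponds to 10^(83/10) = 1.995e+08; subtracting the fixed part leaves 1.896e+08 for the blower, i.e. 82.78 dB(A).
So the blower must be reduced from 88 to 82.78 dB(A): IL = 5.22 dB.

5 dB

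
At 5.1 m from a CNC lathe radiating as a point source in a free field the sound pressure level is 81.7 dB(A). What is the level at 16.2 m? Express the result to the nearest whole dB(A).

72 dB(A)

For a point source, L₂ = L₁ − 20·log₁₀(r₂/r₁).
L₂ = 81.7 − 20·log₁₀(16.2/5.1) = 81.7 − 10.039 = 71.66 dB(A).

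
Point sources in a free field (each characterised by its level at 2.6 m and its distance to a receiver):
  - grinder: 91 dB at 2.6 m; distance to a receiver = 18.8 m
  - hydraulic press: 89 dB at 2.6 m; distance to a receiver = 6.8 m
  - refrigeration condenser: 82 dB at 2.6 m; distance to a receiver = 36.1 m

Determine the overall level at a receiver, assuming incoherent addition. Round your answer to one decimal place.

Propagate each source to the receiver with L = L_ref − 20·log₁₀(r/r_ref), then add intensities.
grinder: 91 − 20·log₁₀(18.8/2.6) = 91 − 17.18 = 73.82 dB.
hydraulic press: 89 − 20·log₁₀(6.8/2.6) = 89 − 8.35 = 80.65 dB.
refrigeration condenser: 82 − 20·log₁₀(36.1/2.6) = 82 − 22.85 = 59.15 dB.
Σ 10^(L/10) = 1.410e+08 → L_total = 10·log₁₀(1.410e+08) = 81.49 dB.

81.5 dB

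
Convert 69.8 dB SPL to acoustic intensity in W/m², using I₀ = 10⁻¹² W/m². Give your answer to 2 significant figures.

I/I₀ = 10^(69.8/10) = 9.55e+06, so I = 9.55e+06 × 10⁻¹² W/m².

9.5e-06 W/m²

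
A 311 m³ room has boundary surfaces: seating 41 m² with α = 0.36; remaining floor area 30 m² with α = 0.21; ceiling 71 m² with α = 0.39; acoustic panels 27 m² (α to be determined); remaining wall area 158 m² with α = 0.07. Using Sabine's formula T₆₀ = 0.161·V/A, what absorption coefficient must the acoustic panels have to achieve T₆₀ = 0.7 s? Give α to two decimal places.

0.43

Required total absorption A = 0.161·311/0.7 = 71.53 m².
Absorption from the other surfaces = 41·0.36 + 30·0.21 + 71·0.39 + 158·0.07 = 59.81 m², so the acoustic panels must supply 11.72 m² over 27 m².
α = 11.72/27 = 0.434.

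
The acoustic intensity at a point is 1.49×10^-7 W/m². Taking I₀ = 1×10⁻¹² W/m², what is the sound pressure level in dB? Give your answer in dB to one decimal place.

51.7 dB

L = 10·log₁₀(I/I₀) = 10·log₁₀(1.49×10^-7/10⁻¹²) = 10·log₁₀(1.49×10^5).
L = 10·(0.1732 + 5) = 51.73 dB.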